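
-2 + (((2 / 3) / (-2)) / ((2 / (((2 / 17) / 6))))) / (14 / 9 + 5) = -4013 / 2006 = -2.00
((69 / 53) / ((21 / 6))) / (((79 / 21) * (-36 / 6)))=-69 / 4187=-0.02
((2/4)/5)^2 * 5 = 1/20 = 0.05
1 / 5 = 0.20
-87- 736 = -823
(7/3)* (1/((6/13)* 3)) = 91/54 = 1.69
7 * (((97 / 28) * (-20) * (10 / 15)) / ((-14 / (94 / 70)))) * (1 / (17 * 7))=4559 / 17493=0.26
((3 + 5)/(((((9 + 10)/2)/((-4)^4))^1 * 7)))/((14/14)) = 4096/133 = 30.80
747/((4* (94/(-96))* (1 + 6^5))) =-0.02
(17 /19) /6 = 17 /114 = 0.15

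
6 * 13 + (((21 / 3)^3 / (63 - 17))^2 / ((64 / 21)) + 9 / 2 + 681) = 105866853 / 135424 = 781.74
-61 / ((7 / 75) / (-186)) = 121564.29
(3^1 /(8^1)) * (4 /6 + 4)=7 /4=1.75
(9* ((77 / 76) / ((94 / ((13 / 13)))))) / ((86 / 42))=14553 / 307192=0.05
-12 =-12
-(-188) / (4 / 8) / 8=47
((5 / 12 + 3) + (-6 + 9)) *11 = 847 / 12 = 70.58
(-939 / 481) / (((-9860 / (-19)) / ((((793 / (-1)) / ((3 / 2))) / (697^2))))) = 362767 / 88616419690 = 0.00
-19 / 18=-1.06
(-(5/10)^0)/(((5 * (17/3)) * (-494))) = 3/41990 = 0.00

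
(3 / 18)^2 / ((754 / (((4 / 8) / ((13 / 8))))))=1 / 88218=0.00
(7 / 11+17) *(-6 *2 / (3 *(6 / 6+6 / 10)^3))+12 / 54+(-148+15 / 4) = -1021685 / 6336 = -161.25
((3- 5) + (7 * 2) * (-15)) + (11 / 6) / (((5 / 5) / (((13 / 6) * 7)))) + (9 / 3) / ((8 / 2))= -1651 / 9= -183.44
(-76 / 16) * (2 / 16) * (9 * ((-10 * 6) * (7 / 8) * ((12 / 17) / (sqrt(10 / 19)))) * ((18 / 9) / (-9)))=-1197 * sqrt(190) / 272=-60.66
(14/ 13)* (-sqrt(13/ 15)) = -14* sqrt(195)/ 195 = -1.00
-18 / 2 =-9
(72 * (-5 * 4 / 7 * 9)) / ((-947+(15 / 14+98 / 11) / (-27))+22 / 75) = 192456000 / 98448583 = 1.95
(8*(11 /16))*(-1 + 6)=55 /2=27.50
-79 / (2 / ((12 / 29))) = -474 / 29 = -16.34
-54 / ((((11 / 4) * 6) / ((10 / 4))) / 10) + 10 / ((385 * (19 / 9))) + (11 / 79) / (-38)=-81.81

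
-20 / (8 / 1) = -5 / 2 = -2.50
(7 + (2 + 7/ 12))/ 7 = 115/ 84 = 1.37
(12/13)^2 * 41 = 5904/169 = 34.93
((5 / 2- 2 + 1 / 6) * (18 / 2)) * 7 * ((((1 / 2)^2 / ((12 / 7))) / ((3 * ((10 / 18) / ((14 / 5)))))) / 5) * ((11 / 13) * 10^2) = 11319 / 65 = 174.14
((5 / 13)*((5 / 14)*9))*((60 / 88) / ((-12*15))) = -0.00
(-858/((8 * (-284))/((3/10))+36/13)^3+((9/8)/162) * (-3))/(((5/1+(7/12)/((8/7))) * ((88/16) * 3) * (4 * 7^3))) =-804319364814041/4816064538110824631094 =-0.00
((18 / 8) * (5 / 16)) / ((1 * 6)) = 15 / 128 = 0.12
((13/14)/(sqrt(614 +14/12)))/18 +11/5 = 13*sqrt(22146)/930132 +11/5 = 2.20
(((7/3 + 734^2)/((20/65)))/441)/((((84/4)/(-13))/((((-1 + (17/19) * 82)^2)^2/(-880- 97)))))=976366236444091796875/14149728204444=69002472.86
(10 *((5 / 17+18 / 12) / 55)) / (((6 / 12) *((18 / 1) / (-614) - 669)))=-18727 / 19204152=-0.00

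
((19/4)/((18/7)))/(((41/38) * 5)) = 2527/7380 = 0.34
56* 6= 336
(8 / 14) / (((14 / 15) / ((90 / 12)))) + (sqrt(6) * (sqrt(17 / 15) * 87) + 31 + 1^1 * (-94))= 168.46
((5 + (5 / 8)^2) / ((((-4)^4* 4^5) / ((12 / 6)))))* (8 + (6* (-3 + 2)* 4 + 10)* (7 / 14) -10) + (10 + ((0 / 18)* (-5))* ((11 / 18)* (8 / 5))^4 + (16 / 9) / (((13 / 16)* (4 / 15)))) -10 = 8.20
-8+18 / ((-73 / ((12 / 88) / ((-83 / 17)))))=-532733 / 66649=-7.99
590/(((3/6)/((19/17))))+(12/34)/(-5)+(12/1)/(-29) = 3249706/2465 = 1318.34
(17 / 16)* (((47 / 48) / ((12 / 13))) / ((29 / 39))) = 135031 / 89088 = 1.52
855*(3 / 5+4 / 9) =893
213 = 213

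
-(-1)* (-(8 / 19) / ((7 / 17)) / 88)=-17 / 1463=-0.01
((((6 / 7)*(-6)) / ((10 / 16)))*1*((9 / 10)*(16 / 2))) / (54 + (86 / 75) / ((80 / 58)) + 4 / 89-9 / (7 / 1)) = -1.11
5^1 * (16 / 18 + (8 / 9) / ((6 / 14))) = 400 / 27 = 14.81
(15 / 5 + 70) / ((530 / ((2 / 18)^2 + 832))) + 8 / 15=115.13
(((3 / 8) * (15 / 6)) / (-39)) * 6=-15 / 104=-0.14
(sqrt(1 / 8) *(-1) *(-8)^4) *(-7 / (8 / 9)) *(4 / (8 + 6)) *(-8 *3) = -55296 *sqrt(2) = -78200.35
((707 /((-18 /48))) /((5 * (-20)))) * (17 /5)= 24038 /375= 64.10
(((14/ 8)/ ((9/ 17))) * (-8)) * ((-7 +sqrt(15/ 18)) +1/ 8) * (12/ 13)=6545/ 39 - 476 * sqrt(30)/ 117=145.54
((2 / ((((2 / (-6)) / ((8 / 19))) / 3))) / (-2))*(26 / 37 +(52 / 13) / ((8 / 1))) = 3204 / 703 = 4.56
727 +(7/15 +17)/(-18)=98014/135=726.03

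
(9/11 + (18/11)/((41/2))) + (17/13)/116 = 618407/680108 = 0.91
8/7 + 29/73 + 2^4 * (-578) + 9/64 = -9246.32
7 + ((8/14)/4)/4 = 197/28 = 7.04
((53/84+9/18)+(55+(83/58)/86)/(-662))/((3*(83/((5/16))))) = 363304735/276263213184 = 0.00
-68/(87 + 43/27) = -459/598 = -0.77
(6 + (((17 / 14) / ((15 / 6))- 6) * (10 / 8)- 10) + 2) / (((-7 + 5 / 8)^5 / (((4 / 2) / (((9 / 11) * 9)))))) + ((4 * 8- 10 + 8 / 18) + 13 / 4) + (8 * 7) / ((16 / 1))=7615112149189 / 260839089756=29.19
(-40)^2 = 1600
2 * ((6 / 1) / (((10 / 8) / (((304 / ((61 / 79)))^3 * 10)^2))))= 3575166501003246147.00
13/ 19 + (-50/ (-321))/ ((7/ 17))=45361/ 42693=1.06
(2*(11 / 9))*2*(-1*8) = -352 / 9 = -39.11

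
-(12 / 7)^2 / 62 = -72 / 1519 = -0.05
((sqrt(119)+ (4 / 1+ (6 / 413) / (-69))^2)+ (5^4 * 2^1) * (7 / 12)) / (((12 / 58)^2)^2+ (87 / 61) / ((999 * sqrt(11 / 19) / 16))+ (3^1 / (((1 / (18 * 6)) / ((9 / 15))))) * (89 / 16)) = -126807294504192863322742481308800 * sqrt(209) / 95824069940261753758635846874414745291- 1885975399730092780800 * sqrt(24871) / 1061986112070969419464113524291+ 982091194650880714981443060 * sqrt(119) / 1061986112070969419464113524291+ 66032848237517611365612953615157571410 / 95824069940261753758635846874414745291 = 0.70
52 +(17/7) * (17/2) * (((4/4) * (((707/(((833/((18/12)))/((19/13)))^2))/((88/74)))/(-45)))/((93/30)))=115120185471/2213875664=52.00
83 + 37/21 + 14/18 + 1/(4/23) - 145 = -13535/252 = -53.71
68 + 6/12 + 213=281.50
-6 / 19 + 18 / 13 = 264 / 247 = 1.07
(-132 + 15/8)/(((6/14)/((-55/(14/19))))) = 362615/16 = 22663.44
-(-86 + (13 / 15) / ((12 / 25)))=3031 / 36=84.19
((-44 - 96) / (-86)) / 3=70 / 129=0.54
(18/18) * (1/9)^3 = 1/729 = 0.00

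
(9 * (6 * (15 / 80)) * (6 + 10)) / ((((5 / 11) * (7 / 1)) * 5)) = 1782 / 175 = 10.18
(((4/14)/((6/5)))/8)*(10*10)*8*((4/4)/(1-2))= -500/21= -23.81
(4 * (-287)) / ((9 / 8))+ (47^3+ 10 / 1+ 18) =925475 / 9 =102830.56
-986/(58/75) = -1275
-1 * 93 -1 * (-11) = -82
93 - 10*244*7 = -16987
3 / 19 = 0.16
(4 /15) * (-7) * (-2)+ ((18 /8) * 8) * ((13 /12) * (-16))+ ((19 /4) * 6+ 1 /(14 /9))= -29308 /105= -279.12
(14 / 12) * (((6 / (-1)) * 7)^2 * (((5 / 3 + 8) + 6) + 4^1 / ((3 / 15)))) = 73402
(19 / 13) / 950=1 / 650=0.00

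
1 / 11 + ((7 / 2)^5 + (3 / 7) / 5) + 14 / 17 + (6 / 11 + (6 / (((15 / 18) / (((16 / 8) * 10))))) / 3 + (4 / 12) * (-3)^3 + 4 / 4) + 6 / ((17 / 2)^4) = 583189645671 / 1028978720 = 566.77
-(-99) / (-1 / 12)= -1188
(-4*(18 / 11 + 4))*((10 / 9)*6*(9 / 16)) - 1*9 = -1029 / 11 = -93.55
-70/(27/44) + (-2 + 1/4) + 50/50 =-12401/108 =-114.82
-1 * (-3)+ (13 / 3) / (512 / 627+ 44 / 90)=77589 / 12278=6.32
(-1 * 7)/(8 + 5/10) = -0.82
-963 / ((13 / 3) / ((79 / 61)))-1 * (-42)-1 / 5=-246.01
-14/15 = -0.93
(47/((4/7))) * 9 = 740.25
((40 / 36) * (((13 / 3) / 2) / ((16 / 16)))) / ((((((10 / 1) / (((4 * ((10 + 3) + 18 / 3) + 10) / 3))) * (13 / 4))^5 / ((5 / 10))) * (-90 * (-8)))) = 4704270176 / 5270307778125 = 0.00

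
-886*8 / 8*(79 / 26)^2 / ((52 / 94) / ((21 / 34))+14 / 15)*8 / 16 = -13644105405 / 6101576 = -2236.16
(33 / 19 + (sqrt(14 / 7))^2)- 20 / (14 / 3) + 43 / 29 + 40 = 157882 / 3857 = 40.93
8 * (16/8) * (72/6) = 192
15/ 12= 5/ 4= 1.25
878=878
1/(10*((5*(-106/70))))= -7/530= -0.01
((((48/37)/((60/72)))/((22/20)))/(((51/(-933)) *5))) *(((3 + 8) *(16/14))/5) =-1433088/110075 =-13.02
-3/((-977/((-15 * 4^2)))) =-720/977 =-0.74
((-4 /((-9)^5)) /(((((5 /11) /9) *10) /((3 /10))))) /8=11 /2187000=0.00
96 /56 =12 /7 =1.71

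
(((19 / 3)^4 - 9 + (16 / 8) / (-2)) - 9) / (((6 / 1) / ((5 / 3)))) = 441.64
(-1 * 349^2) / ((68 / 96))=-2923224 / 17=-171954.35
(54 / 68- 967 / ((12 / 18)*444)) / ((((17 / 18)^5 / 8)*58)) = -11755947312 / 25899611537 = -0.45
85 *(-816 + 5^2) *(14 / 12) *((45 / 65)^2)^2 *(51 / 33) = -17498110455 / 628342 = -27848.07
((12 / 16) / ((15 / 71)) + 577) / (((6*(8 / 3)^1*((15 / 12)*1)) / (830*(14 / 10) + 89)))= 14525361 / 400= 36313.40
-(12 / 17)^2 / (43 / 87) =-12528 / 12427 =-1.01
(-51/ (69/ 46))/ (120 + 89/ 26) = -884/ 3209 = -0.28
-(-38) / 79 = 38 / 79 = 0.48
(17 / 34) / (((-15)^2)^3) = 1 / 22781250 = 0.00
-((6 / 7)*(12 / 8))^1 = -1.29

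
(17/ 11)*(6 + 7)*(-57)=-12597/ 11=-1145.18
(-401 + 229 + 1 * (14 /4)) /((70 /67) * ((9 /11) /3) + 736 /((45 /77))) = -11176605 /83553428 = -0.13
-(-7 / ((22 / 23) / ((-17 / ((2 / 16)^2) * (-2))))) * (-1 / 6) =-87584 / 33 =-2654.06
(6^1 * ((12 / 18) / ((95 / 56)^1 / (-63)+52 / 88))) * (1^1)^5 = 155232 / 21887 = 7.09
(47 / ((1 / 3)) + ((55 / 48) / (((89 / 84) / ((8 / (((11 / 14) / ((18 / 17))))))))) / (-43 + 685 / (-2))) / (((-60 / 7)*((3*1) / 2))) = -127901249 / 11665230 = -10.96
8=8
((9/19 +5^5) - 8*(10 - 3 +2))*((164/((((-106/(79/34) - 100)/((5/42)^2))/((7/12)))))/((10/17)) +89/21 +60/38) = 496561394917/28032372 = 17713.86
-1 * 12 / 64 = -3 / 16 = -0.19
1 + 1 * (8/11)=19/11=1.73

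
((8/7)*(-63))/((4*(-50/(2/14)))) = 9/175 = 0.05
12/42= 2/7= 0.29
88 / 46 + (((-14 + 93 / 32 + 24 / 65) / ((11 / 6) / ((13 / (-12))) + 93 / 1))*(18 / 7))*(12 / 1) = -6540727 / 3822140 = -1.71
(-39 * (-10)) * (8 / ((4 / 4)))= 3120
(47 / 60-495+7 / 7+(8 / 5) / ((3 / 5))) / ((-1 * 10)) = 9811 / 200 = 49.06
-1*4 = -4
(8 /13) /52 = 2 /169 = 0.01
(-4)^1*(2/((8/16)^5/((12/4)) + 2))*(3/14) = -1152/1351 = -0.85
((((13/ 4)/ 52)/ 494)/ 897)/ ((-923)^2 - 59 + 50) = 1/ 6040017384960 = 0.00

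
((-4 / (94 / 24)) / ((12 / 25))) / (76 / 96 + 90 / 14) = -16800 / 57011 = -0.29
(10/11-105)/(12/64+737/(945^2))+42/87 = -474031928482/858386573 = -552.24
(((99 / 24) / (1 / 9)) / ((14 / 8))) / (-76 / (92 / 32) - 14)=-0.52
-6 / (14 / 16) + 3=-27 / 7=-3.86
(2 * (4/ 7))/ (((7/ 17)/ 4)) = 544/ 49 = 11.10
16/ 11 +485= 5351/ 11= 486.45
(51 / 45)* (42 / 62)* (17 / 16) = 2023 / 2480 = 0.82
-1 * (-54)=54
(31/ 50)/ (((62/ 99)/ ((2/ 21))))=33/ 350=0.09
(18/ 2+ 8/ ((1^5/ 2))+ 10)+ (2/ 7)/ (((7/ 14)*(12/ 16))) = 751/ 21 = 35.76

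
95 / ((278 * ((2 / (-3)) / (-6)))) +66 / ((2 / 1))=10029 / 278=36.08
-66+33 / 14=-63.64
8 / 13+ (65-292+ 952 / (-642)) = -950891 / 4173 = -227.87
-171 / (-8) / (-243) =-19 / 216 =-0.09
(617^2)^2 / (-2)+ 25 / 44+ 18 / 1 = -3188330523045 / 44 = -72462057341.93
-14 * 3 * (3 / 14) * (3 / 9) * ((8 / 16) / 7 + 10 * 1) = -423 / 14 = -30.21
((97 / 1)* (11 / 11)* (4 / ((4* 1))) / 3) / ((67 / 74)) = 7178 / 201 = 35.71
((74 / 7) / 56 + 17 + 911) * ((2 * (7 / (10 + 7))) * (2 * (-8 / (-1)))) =1455400 / 119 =12230.25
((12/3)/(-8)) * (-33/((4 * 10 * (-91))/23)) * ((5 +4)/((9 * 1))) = -759/7280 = -0.10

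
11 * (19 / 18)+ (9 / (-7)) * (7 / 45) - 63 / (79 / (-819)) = 4724863 / 7110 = 664.54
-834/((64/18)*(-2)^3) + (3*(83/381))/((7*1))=3347041/113792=29.41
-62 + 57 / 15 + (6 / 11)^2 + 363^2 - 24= 131687.10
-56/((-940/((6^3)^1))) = 3024/235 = 12.87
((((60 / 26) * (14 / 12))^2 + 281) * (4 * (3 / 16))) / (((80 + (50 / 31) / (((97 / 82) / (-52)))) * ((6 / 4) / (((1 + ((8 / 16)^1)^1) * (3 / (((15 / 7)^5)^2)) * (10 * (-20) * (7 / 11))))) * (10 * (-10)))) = 48274124890035919 / 1086286317187500000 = 0.04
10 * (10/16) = 25/4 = 6.25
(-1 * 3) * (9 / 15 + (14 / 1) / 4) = -123 / 10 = -12.30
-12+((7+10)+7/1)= 12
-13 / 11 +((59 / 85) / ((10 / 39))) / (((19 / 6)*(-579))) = -20285486 / 17143225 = -1.18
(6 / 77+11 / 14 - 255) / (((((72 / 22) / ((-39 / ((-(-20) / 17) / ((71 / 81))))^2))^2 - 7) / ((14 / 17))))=1535089798816070027531 / 51343440574603700767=29.90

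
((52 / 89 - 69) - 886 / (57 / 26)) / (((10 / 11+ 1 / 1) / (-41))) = 1081171927 / 106533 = 10148.70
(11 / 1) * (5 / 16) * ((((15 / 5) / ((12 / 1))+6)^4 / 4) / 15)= 4296875 / 49152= 87.42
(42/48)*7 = 49/8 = 6.12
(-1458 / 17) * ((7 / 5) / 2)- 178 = -20233 / 85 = -238.04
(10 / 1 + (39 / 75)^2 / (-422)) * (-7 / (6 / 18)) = -55383951 / 263750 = -209.99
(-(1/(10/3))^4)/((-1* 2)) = 0.00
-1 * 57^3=-185193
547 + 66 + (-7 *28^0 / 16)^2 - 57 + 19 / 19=142641 / 256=557.19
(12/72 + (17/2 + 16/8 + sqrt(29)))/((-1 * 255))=-32/765-sqrt(29)/255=-0.06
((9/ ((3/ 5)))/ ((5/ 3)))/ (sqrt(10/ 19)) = 9 * sqrt(190)/ 10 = 12.41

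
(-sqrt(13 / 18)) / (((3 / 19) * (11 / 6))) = -19 * sqrt(26) / 33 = -2.94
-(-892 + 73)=819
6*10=60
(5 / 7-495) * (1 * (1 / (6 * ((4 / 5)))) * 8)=-17300 / 21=-823.81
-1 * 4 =-4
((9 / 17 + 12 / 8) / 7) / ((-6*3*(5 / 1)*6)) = -23 / 42840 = -0.00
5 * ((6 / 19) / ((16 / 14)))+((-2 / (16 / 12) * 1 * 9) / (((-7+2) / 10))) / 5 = 6.78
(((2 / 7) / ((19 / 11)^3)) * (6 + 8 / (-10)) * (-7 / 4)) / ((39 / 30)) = -2662 / 6859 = -0.39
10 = 10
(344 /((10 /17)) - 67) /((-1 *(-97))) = 2589 /485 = 5.34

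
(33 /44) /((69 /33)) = 33 /92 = 0.36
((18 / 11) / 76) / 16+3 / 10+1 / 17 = 204749 / 568480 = 0.36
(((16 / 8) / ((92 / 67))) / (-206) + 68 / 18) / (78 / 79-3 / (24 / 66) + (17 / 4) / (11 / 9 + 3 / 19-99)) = -424083979007 / 821713216248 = -0.52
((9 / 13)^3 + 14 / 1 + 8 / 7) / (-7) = -2.21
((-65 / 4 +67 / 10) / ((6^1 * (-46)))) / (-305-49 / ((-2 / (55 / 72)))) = -573 / 4740875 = -0.00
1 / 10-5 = -49 / 10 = -4.90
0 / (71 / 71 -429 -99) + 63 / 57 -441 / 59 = -7140 / 1121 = -6.37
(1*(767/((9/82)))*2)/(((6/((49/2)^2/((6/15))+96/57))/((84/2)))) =16755559093/114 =146978588.54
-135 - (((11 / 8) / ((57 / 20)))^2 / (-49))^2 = -54745119296785 / 405519334416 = -135.00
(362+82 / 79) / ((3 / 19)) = 181640 / 79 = 2299.24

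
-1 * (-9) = 9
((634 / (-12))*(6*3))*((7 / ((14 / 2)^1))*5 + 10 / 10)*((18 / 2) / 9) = -5706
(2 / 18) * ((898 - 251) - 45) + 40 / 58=17638 / 261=67.58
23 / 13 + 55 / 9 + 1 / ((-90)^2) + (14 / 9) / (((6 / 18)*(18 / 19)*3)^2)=9110867 / 947700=9.61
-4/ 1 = -4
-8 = -8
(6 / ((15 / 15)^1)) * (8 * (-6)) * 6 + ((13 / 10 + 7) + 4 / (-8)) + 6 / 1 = -8571 / 5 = -1714.20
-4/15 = -0.27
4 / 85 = 0.05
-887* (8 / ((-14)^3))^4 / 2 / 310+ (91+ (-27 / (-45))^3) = 19569476226537273 / 214539951615500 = 91.22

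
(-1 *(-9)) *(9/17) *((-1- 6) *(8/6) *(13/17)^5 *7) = -1964882556/24137569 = -81.40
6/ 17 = 0.35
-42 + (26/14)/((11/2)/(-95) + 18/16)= -228554/5677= -40.26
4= 4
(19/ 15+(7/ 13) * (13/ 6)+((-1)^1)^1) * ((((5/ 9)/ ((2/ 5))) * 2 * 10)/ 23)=1075/ 621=1.73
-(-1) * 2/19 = 2/19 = 0.11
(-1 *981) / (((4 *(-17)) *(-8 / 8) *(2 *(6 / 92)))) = -7521 / 68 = -110.60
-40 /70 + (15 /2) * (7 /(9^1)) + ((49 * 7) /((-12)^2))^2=1587319 /145152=10.94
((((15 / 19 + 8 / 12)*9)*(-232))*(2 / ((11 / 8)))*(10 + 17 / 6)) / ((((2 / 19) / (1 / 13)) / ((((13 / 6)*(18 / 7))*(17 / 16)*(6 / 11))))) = -1473084 / 11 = -133916.73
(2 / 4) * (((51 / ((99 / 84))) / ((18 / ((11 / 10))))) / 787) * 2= 119 / 35415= 0.00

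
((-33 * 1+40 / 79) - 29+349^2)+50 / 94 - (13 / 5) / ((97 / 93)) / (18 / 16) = 657678237998 / 5402415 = 121737.82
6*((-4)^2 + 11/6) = 107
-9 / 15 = -3 / 5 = -0.60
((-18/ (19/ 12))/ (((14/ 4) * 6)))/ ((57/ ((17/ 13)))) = -408/ 32851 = -0.01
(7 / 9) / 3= 7 / 27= 0.26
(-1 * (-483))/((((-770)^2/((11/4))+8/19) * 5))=9177/20482040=0.00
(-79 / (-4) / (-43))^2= 6241 / 29584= 0.21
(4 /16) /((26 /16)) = 2 /13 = 0.15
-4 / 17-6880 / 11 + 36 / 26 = -1517686 / 2431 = -624.31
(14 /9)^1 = 14 /9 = 1.56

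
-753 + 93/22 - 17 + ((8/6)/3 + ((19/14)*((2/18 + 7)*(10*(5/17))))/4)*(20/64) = -11991743/15708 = -763.42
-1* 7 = -7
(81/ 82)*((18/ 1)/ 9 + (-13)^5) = -30074571/ 82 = -366763.06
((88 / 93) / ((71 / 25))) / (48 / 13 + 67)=28600 / 6068157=0.00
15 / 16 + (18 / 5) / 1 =363 / 80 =4.54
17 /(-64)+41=2607 /64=40.73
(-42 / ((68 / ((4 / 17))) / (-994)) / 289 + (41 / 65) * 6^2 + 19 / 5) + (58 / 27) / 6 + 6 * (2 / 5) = 29.77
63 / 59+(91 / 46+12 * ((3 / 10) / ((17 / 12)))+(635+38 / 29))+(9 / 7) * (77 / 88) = 17207309929 / 26760040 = 643.02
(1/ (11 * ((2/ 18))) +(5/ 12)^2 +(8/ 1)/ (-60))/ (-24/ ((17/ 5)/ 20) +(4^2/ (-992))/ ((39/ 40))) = -0.01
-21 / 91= -3 / 13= -0.23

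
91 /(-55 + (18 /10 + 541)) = 455 /2439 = 0.19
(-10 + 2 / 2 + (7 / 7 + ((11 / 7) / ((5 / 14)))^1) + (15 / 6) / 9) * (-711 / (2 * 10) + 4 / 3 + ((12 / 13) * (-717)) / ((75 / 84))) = 69560947 / 27000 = 2576.33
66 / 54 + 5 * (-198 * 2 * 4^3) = -1140469 / 9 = -126718.78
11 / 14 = 0.79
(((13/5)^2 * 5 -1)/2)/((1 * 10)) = 1.64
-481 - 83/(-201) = -96598/201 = -480.59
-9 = -9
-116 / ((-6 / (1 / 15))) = 58 / 45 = 1.29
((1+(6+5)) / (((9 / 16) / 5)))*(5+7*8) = 19520 / 3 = 6506.67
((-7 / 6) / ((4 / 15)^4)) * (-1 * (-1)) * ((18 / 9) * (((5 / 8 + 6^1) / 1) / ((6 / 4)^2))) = -695625 / 512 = -1358.64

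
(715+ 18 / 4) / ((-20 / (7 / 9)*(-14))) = 1439 / 720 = 2.00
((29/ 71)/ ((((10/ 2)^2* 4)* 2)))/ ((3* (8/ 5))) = 29/ 68160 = 0.00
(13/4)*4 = 13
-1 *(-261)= 261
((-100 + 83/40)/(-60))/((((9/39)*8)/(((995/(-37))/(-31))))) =0.77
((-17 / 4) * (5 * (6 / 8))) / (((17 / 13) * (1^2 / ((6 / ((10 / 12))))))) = -351 / 4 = -87.75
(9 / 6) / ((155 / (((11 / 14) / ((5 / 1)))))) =33 / 21700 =0.00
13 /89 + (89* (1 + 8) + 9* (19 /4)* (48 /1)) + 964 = 339726 /89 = 3817.15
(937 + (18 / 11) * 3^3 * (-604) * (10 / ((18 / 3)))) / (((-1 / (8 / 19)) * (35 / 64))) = 1843712 / 55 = 33522.04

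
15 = 15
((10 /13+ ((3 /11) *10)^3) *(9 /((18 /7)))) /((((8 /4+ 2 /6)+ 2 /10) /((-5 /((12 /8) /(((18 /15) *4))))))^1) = -153010200 /328757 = -465.42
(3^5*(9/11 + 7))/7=20898/77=271.40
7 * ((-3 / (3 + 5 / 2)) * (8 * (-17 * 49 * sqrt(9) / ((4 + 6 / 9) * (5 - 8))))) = -59976 / 11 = -5452.36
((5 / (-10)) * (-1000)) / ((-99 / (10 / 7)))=-5000 / 693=-7.22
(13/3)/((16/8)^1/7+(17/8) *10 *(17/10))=728/6117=0.12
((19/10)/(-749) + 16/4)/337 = 29941/2524130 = 0.01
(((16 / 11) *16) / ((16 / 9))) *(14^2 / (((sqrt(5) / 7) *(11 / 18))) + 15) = 13340.10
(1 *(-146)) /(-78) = 73 /39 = 1.87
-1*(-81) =81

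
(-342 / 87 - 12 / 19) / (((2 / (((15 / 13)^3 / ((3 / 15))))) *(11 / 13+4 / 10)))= -1309375 / 93119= -14.06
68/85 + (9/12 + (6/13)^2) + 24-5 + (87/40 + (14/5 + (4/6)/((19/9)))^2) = 398341937/12201800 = 32.65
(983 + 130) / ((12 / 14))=2597 / 2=1298.50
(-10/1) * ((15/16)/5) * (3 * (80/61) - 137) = 121755/488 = 249.50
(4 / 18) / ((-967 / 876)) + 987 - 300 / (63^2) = 1262355323 / 1279341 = 986.72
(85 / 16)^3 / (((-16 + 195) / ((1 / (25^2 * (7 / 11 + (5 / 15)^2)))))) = 486387 / 271278080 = 0.00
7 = 7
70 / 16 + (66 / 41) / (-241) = 345307 / 79048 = 4.37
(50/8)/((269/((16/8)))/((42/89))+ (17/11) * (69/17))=0.02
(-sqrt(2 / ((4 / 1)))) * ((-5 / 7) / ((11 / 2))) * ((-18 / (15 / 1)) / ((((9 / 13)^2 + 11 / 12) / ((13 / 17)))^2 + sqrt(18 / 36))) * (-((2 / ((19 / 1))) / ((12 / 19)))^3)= -13419697030549056 / 394491447372776417741 + 44719576971721444 * sqrt(2) / 394491447372776417741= 0.00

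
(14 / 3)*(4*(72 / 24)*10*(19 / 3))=10640 / 3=3546.67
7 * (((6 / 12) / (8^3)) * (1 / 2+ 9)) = 133 / 2048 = 0.06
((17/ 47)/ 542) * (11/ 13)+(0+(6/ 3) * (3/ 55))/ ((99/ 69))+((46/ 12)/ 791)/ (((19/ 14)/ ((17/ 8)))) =434558480923/ 5161894949640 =0.08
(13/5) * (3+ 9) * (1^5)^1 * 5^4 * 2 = 39000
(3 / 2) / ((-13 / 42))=-4.85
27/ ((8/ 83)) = 2241/ 8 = 280.12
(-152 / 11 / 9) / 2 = -76 / 99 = -0.77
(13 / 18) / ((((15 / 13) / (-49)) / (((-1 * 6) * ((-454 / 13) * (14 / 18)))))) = -2024386 / 405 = -4998.48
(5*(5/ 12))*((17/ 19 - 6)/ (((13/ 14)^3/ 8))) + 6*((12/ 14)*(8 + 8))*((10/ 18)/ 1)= -53085520/ 876603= -60.56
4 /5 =0.80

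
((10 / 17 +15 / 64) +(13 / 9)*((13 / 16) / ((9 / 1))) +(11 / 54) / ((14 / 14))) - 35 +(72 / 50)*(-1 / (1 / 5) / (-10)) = -72977221 / 2203200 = -33.12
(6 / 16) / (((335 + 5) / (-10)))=-3 / 272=-0.01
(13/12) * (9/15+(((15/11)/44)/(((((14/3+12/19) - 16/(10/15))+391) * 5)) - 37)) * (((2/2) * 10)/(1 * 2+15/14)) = -170107627963/1324954356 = -128.39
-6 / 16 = -3 / 8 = -0.38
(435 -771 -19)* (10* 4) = -14200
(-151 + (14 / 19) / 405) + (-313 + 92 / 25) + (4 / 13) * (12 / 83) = -19108043818 / 41514525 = -460.27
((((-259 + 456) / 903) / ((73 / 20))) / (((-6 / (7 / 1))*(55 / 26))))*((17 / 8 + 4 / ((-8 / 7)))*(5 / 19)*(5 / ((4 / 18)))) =64025 / 238564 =0.27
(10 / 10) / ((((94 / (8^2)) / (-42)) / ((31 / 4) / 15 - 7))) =43568 / 235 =185.40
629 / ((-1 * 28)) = -629 / 28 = -22.46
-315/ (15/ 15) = -315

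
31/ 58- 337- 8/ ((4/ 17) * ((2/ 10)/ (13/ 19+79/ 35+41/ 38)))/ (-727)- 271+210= -2223745481/ 5608078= -396.53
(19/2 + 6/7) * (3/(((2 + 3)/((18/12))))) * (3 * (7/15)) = 261/20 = 13.05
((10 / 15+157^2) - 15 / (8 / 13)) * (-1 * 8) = -591007 / 3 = -197002.33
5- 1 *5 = 0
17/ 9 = 1.89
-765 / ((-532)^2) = -765 / 283024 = -0.00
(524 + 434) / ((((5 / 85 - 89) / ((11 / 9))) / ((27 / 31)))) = -89573 / 7812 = -11.47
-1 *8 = -8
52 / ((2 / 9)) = 234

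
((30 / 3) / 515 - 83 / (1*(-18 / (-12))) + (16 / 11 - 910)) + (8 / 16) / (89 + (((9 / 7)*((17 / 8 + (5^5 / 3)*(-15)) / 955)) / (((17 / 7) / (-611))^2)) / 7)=-963.86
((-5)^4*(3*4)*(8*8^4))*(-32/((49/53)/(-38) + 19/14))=-11087118336000/1879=-5900541956.36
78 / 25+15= 453 / 25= 18.12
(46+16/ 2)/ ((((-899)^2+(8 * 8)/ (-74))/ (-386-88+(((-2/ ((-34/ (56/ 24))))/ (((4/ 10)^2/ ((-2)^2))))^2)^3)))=1508287237998374/ 19488478541106015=0.08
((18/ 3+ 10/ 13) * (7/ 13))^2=379456/ 28561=13.29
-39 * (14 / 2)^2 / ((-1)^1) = 1911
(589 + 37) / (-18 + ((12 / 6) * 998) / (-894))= -139911 / 4522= -30.94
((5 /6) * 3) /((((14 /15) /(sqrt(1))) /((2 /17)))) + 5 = 1265 /238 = 5.32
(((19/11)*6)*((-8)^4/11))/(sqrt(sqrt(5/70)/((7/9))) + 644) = -28467797557248*2^(3/4)*7^(1/4)/14277525860456375 - 12607488*2^(1/4)*7^(3/4)/14277525860456375 + 18944851968*sqrt(14)/14277525860456375 + 85555220925382656/14277525860456375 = 5.99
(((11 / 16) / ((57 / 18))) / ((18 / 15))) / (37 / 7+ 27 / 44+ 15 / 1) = 4235 / 489212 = 0.01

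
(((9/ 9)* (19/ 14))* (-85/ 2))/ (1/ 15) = -24225/ 28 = -865.18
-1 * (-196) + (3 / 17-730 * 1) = -9075 / 17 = -533.82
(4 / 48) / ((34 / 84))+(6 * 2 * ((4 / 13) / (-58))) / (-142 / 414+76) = 41160467 / 200742698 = 0.21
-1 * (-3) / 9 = 0.33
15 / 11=1.36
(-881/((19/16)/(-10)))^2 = 19869721600/361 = 55040780.06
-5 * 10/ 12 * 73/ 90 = -365/ 108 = -3.38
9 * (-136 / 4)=-306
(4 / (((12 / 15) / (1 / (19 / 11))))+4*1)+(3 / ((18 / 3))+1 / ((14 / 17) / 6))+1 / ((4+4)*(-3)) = 46727 / 3192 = 14.64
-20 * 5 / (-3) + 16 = 148 / 3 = 49.33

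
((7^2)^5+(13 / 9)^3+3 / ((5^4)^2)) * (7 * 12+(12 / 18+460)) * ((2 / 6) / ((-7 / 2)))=-262875441832204022116 / 17940234375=-14652843231.44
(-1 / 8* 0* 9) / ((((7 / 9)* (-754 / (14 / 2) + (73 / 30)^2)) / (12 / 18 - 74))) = 0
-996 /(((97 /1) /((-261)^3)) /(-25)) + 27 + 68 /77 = -34088790443041 /7469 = -4564036744.28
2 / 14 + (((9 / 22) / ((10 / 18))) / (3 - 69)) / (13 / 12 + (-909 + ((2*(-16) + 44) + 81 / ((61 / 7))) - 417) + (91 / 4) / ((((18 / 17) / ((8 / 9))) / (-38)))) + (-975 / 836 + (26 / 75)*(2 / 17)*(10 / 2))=-539528761369637 / 658376413616460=-0.82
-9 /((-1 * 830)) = 9 /830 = 0.01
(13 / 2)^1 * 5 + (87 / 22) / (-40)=28513 / 880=32.40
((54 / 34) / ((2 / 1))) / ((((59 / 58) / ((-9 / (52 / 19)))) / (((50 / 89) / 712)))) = -3347325 / 1652510704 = -0.00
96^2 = 9216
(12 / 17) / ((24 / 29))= 29 / 34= 0.85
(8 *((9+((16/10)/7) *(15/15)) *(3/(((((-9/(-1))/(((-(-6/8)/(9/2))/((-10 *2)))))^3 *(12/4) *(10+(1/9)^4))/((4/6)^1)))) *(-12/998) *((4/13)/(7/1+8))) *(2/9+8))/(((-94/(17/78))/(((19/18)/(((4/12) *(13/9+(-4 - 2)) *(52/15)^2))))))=3860173/3632644128290250528000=0.00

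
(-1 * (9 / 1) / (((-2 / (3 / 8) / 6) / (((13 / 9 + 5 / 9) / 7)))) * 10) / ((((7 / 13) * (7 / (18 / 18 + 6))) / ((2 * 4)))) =21060 / 49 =429.80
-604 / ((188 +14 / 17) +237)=-10268 / 7239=-1.42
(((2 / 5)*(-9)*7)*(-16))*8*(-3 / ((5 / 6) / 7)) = -2032128 / 25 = -81285.12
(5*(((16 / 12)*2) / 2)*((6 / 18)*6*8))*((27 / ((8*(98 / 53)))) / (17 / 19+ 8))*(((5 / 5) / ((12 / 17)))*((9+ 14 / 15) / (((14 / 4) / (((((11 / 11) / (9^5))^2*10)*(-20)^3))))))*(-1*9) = 408116960000 / 22457603485863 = 0.02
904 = 904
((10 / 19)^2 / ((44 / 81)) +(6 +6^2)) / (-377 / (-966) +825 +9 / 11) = 163067562 / 3169324051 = 0.05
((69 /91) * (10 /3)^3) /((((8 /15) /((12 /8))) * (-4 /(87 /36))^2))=12089375 /419328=28.83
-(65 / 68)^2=-4225 / 4624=-0.91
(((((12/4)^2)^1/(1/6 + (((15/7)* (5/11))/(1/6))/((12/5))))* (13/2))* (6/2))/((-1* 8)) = -81081/9616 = -8.43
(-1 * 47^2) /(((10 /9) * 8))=-19881 /80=-248.51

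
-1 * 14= -14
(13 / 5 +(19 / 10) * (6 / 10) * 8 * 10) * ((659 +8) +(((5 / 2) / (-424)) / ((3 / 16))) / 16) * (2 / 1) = 795819367 / 6360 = 125128.83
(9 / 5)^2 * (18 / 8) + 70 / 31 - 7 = 7899 / 3100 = 2.55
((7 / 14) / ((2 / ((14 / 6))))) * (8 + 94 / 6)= 497 / 36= 13.81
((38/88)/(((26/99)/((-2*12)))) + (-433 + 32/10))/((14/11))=-167761/455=-368.71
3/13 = 0.23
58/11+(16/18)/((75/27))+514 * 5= 708288/275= 2575.59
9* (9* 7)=567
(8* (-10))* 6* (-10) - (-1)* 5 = 4805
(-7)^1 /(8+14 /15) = -105 /134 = -0.78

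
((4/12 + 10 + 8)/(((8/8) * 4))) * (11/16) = 605/192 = 3.15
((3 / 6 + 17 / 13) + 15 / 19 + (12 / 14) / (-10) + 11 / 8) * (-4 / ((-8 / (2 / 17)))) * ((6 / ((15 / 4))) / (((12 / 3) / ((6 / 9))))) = 0.06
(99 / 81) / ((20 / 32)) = 1.96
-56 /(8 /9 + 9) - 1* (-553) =48713 /89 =547.34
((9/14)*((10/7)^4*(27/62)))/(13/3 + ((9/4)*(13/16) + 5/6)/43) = 5015520000/18906143879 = 0.27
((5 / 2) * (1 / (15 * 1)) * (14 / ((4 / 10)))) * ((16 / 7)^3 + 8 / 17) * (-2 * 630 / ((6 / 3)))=-45615.13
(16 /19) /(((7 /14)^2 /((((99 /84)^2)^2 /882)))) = 131769 /17882648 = 0.01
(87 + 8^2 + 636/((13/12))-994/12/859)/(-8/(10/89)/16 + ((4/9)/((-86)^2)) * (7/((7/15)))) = -914259664810/5511841361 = -165.87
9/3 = 3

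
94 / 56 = 47 / 28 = 1.68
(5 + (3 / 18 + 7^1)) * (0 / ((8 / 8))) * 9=0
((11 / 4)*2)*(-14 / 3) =-77 / 3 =-25.67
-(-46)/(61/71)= 53.54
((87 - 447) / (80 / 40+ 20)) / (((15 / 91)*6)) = -182 / 11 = -16.55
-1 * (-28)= 28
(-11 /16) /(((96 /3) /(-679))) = 7469 /512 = 14.59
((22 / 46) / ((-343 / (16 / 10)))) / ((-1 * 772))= 22 / 7612885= 0.00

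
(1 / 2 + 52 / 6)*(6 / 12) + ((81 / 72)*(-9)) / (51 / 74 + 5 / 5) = -529 / 375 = -1.41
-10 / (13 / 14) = -140 / 13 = -10.77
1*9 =9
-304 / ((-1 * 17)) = 304 / 17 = 17.88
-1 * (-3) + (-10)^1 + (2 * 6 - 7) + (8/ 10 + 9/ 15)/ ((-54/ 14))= -319/ 135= -2.36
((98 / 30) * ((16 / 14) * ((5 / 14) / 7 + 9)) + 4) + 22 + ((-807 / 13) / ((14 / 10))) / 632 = 51519523 / 862680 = 59.72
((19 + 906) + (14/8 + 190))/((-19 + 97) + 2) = 4467/320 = 13.96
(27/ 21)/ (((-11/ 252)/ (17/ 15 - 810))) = 119124/ 5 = 23824.80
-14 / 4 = -7 / 2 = -3.50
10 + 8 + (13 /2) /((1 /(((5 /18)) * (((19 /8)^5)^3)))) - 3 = 986792256502789858715 /1266637395197952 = 779064.52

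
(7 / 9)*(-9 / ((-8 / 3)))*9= 189 / 8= 23.62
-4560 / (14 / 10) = -22800 / 7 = -3257.14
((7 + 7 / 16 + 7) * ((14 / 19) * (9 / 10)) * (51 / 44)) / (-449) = -67473 / 2729920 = -0.02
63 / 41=1.54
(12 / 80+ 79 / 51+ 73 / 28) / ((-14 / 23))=-353579 / 49980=-7.07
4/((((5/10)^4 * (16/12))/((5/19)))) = 240/19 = 12.63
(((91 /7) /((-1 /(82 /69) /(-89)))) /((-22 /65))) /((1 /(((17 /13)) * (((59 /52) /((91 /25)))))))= -457493375 /276276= -1655.93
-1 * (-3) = 3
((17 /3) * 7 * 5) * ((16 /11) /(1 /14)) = 133280 /33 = 4038.79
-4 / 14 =-2 / 7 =-0.29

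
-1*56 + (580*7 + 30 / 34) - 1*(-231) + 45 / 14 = 1008905 / 238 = 4239.10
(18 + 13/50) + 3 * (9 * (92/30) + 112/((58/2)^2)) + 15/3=4476623/42050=106.46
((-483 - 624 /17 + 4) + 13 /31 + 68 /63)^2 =291459739684864 /1102306401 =264409.01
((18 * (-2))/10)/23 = -18/115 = -0.16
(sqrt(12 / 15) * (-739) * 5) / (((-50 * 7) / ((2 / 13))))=1478 * sqrt(5) / 2275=1.45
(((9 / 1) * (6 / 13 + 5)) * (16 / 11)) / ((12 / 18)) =15336 / 143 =107.24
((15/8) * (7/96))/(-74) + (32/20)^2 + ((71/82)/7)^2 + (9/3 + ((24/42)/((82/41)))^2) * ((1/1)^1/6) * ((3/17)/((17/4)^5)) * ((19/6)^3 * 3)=3123052276224414587/1210635723300595200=2.58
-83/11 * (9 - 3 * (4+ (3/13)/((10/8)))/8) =-56.07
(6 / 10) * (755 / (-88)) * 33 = -169.88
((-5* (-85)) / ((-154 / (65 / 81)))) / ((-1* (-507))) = -2125 / 486486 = -0.00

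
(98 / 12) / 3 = 2.72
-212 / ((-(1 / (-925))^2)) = 181392500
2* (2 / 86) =2 / 43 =0.05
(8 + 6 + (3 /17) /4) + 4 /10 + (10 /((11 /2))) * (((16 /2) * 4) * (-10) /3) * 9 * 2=-13001979 /3740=-3476.46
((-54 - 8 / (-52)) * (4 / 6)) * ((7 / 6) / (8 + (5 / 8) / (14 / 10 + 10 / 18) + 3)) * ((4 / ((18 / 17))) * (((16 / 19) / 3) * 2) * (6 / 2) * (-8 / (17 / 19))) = 1766195200 / 8391357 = 210.48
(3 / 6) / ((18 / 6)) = 1 / 6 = 0.17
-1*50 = -50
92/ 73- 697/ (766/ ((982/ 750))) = 1444429/ 20969250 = 0.07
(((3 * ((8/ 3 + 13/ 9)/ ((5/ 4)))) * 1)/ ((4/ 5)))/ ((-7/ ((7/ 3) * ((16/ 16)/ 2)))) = -37/ 18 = -2.06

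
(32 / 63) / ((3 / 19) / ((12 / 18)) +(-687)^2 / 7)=1216 / 161413965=0.00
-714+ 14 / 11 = -7840 / 11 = -712.73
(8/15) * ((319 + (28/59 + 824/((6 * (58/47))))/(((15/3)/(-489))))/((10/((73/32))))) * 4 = -2208975547/427750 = -5164.17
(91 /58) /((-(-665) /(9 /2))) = 117 /11020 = 0.01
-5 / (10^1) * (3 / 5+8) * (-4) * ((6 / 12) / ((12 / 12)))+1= 48 / 5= 9.60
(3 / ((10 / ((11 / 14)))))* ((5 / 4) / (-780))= -0.00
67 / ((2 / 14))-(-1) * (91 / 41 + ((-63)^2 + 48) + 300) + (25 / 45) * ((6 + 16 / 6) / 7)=4788.91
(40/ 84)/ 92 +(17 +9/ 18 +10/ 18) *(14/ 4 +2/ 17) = 715165/ 10948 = 65.32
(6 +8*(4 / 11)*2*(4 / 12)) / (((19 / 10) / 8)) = 20960 / 627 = 33.43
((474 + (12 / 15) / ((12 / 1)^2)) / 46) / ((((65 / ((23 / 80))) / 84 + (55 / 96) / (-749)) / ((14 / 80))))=222667 / 332250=0.67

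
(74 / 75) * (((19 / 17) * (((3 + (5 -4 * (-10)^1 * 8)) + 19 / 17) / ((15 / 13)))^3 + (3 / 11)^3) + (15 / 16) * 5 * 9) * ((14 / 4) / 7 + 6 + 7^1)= 345477206.57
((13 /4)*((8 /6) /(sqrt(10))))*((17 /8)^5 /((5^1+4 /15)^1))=18458141*sqrt(10) /5177344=11.27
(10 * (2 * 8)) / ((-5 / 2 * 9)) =-64 / 9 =-7.11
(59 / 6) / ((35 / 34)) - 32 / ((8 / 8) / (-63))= 212683 / 105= 2025.55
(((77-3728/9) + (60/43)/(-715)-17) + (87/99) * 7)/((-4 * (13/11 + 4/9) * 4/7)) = 19262689/205712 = 93.64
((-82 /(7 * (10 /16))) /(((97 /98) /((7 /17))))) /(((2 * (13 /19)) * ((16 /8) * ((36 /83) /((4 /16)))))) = -3168193 /1929330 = -1.64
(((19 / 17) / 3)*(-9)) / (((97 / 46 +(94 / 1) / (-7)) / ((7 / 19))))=2254 / 20655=0.11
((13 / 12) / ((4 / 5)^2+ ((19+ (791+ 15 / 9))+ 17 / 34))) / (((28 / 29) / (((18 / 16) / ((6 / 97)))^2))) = 798118425 / 1747859456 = 0.46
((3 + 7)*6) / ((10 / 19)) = 114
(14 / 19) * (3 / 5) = 42 / 95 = 0.44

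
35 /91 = 5 /13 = 0.38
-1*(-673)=673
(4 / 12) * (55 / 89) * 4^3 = 13.18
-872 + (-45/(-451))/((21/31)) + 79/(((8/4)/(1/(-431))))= -2372851821/2721334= -871.94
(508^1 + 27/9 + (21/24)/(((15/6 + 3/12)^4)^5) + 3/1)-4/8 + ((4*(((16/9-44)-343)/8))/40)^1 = 246396703894727593375392733/484379996351443206624720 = 508.68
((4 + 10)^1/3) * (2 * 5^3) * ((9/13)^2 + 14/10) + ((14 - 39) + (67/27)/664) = 2167.51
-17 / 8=-2.12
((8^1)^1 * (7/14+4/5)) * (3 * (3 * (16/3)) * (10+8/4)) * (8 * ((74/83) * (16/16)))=17731584/415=42726.71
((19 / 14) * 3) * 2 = 57 / 7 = 8.14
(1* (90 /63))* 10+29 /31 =3303 /217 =15.22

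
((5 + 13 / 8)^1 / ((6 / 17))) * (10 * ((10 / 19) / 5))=4505 / 228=19.76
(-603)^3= -219256227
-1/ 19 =-0.05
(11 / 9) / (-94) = -11 / 846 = -0.01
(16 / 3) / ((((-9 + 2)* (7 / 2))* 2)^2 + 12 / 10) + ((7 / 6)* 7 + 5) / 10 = 316823 / 240220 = 1.32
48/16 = 3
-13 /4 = -3.25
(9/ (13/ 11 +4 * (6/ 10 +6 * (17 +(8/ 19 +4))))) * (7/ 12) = 21945/ 2163932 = 0.01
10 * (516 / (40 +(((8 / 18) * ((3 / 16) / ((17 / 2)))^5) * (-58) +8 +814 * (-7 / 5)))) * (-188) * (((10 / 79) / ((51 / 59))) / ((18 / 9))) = 163167609143296000 / 2507639935178789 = 65.07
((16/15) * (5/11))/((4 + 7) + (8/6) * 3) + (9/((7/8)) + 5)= 15.32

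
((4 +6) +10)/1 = 20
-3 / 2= -1.50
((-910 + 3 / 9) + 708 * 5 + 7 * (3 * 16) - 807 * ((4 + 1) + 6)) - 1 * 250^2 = -205232 / 3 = -68410.67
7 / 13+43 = 566 / 13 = 43.54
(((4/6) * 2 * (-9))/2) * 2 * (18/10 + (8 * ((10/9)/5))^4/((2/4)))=-2857636/10935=-261.33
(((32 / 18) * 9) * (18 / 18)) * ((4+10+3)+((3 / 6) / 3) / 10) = 4084 / 15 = 272.27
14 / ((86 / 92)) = 644 / 43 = 14.98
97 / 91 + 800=72897 / 91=801.07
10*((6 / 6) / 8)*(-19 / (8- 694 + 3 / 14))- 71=-1362677 / 19202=-70.97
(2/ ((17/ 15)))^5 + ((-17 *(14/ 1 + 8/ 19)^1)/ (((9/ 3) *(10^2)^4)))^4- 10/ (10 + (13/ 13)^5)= 16698368426133937500000000459531457035244994587/ 1030425818940168750000000000000000000000000000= 16.21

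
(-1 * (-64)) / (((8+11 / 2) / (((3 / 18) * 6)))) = 128 / 27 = 4.74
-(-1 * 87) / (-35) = -87 / 35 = -2.49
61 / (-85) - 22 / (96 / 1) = -3863 / 4080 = -0.95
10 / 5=2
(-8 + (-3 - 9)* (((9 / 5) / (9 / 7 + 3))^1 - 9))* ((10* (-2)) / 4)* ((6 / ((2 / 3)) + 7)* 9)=-341856 / 5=-68371.20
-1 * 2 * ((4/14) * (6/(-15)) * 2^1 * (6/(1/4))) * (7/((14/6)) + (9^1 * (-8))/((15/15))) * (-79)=2093184/35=59805.26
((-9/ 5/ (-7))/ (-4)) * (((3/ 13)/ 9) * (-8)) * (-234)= -108/ 35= -3.09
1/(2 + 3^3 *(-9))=-1/241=-0.00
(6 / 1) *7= 42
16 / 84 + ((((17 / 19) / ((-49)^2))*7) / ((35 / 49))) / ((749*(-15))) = 3320561 / 17432975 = 0.19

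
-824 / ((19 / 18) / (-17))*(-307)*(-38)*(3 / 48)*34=328984884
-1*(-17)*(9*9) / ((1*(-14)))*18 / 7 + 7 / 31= -383840 / 1519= -252.69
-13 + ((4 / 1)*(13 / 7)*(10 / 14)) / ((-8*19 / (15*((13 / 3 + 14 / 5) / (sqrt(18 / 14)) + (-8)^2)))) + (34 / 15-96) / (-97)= -61696879 / 1354605-6955*sqrt(7) / 5586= -48.84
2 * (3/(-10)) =-3/5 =-0.60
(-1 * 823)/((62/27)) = -22221/62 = -358.40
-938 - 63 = -1001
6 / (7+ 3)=3 / 5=0.60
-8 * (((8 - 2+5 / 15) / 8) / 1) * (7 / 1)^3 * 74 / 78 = -241129 / 117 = -2060.93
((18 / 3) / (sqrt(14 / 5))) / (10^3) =3 * sqrt(70) / 7000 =0.00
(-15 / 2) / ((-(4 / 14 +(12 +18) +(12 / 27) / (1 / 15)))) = 315 / 1552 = 0.20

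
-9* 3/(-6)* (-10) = -45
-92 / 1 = -92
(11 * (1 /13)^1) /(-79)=-11 /1027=-0.01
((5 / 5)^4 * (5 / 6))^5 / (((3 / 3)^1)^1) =0.40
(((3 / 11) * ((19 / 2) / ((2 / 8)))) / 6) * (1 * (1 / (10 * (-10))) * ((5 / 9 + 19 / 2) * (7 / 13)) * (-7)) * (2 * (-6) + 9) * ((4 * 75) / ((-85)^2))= -168511 / 2066350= -0.08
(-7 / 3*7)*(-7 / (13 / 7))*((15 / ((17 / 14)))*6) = 4562.99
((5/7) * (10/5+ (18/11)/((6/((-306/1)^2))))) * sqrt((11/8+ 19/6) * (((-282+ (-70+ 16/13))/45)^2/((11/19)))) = 8211800 * sqrt(136686)/7623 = 398267.13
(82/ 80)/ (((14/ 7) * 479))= 41/ 38320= 0.00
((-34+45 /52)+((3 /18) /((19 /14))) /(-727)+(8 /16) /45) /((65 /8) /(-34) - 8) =72803334836 /18108635805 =4.02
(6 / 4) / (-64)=-3 / 128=-0.02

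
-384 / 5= -76.80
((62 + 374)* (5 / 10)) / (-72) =-3.03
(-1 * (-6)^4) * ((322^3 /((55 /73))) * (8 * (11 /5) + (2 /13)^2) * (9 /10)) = -211670832588638976 /232375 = -910901915389.52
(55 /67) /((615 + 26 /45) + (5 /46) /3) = 113850 /85379507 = 0.00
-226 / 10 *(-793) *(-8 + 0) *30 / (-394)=2150616 / 197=10916.83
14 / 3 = 4.67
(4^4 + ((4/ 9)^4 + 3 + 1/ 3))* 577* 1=149657.85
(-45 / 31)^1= -1.45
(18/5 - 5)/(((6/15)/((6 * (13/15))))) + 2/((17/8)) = -1467/85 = -17.26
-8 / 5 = -1.60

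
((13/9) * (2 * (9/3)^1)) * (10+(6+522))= 13988/3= 4662.67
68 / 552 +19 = 2639 / 138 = 19.12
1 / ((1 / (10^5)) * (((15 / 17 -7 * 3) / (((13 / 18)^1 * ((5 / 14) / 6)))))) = -6906250 / 32319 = -213.69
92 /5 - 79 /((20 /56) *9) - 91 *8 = -33038 /45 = -734.18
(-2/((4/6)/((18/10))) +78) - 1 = 358/5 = 71.60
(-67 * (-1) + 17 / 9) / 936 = 155 / 2106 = 0.07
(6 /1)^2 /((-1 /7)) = -252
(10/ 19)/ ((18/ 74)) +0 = 370/ 171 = 2.16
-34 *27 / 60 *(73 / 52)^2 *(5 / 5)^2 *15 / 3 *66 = -26906121 / 2704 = -9950.49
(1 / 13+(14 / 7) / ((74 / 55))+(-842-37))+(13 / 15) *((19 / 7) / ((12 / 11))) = -530472343 / 606060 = -875.28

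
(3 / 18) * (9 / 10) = 3 / 20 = 0.15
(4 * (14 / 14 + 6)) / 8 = 7 / 2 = 3.50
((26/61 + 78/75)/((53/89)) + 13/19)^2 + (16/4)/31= 733168518834131/73107228874375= 10.03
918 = 918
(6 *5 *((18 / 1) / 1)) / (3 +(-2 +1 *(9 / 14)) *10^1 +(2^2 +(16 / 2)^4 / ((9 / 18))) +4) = 1890 / 28663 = 0.07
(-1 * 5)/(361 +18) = -5/379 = -0.01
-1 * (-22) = 22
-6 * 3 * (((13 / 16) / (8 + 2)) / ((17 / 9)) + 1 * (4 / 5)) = -20637 / 1360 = -15.17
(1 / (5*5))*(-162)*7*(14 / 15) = -5292 / 125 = -42.34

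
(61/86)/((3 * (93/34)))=1037/11997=0.09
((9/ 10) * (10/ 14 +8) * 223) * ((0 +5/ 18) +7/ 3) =639341/ 140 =4566.72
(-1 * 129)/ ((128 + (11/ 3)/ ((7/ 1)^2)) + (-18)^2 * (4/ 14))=-18963/ 32435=-0.58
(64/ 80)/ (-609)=-4/ 3045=-0.00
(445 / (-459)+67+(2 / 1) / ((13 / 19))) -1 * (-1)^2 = 405479 / 5967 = 67.95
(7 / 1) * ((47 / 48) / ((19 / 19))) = 329 / 48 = 6.85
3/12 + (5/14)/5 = 9/28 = 0.32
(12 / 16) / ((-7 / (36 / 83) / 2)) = -0.09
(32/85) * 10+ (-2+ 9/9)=47/17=2.76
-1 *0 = 0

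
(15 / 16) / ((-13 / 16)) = -15 / 13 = -1.15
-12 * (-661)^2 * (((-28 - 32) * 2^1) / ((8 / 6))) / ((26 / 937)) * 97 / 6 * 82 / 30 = 9768982941174 / 13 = 751460226244.15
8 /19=0.42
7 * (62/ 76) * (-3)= -651/ 38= -17.13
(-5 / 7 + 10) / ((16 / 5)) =325 / 112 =2.90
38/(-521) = -38/521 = -0.07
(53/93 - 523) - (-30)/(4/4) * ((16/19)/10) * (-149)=-1588270/1767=-898.85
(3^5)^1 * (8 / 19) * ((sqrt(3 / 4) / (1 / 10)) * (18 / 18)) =9720 * sqrt(3) / 19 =886.08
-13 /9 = -1.44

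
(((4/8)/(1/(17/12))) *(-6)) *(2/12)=-17/24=-0.71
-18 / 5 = -3.60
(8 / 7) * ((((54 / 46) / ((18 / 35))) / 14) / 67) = 30 / 10787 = 0.00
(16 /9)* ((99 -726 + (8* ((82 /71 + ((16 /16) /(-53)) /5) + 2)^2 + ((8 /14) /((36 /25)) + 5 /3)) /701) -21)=-1151.79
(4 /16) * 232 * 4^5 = 59392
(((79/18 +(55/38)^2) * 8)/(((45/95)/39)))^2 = 4799771142244/263169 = 18238360.68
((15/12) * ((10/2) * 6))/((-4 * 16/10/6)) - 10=-1445/32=-45.16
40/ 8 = 5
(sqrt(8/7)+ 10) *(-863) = -8630 -1726 *sqrt(14)/7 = -9552.59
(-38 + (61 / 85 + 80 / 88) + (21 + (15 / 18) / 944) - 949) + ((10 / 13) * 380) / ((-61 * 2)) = -4060041420053 / 4199601120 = -966.77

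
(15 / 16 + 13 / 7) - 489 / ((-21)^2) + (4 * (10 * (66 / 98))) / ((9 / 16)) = 116605 / 2352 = 49.58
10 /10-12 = -11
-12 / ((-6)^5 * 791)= 1 / 512568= 0.00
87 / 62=1.40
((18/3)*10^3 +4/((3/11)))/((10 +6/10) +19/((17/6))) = 1533740/4413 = 347.55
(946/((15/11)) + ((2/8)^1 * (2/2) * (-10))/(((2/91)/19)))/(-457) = 3.21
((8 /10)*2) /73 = 8 /365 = 0.02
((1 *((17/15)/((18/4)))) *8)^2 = 73984/18225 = 4.06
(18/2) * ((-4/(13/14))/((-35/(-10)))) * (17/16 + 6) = -1017/13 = -78.23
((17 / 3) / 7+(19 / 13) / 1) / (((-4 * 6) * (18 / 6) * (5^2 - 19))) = -155 / 29484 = -0.01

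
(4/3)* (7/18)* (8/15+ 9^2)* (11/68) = 6.84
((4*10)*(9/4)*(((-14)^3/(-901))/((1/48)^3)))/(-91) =-3901685760/11713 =-333107.30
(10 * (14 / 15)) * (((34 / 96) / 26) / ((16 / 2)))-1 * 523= -3916105 / 7488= -522.98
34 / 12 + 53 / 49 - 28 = -24.09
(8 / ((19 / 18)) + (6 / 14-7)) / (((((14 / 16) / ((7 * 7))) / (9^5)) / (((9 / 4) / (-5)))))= -142426188 / 95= -1499223.03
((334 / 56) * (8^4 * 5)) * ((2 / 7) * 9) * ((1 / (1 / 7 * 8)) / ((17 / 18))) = 34629120 / 119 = 291001.01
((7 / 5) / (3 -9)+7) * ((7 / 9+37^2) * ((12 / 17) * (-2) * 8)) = -80082688 / 765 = -104683.25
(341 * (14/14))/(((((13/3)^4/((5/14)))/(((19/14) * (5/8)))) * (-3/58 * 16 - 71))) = -0.00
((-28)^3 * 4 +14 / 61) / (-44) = 243467 / 122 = 1995.63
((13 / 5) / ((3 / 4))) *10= 104 / 3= 34.67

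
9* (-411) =-3699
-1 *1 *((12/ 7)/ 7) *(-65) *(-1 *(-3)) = 2340/ 49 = 47.76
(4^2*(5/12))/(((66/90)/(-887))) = -88700/11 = -8063.64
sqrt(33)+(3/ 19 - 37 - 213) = -4747/ 19+sqrt(33) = -244.10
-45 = -45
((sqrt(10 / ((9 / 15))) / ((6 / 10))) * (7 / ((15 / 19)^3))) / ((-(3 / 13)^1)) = -624169 * sqrt(6) / 3645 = -419.45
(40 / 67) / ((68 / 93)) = 930 / 1139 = 0.82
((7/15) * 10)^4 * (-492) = -6300224/27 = -233341.63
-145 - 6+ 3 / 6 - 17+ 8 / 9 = -2999 / 18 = -166.61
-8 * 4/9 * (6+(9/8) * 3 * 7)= -316/3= -105.33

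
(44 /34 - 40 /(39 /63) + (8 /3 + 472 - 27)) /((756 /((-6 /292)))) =-36403 /3484728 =-0.01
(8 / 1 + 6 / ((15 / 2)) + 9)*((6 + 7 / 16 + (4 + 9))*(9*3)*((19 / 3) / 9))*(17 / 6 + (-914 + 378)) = -1682357299 / 480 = -3504911.04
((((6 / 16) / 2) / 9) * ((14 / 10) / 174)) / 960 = 7 / 40089600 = 0.00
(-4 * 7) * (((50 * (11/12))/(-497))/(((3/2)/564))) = 206800/213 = 970.89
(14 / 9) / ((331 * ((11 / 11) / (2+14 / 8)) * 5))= 7 / 1986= 0.00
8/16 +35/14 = 3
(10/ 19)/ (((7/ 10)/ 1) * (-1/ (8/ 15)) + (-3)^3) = -160/ 8607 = -0.02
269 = 269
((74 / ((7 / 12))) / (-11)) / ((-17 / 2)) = 1776 / 1309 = 1.36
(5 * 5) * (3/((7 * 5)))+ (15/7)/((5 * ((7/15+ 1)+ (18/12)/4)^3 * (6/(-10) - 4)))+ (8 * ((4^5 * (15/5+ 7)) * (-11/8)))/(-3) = 195758194875575/5213434863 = 37548.79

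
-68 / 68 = -1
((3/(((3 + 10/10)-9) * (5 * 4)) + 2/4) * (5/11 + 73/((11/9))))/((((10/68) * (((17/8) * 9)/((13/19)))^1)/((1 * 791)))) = 1279781048/235125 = 5442.98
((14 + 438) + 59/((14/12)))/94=1759/329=5.35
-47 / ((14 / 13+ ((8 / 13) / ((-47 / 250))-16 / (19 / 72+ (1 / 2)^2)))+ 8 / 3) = 3187587 / 2079722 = 1.53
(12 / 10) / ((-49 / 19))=-114 / 245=-0.47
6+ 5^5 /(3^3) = 3287 /27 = 121.74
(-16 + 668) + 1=653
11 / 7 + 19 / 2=155 / 14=11.07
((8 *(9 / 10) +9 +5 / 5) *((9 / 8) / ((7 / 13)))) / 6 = 1677 / 280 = 5.99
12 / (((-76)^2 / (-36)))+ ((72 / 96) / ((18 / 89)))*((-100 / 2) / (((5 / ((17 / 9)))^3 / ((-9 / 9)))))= 156668797 / 15790140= 9.92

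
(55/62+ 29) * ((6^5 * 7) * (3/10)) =75646872/155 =488044.34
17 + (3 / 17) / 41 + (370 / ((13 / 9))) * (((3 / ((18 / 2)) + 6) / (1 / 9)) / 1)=132451646 / 9061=14617.77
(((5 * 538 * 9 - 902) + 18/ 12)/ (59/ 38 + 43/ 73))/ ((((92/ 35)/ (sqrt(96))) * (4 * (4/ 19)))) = 42999267745 * sqrt(6)/ 2186288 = 48175.84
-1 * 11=-11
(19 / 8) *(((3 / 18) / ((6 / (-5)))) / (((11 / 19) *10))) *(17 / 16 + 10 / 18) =-84113 / 912384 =-0.09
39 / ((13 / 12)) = 36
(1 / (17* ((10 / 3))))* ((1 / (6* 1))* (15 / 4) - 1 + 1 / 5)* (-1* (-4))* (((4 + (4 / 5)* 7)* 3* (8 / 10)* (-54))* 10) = 326592 / 2125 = 153.69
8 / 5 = 1.60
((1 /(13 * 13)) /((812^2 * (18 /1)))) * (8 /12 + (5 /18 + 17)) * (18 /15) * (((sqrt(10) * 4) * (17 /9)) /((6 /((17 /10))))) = 93347 * sqrt(10) /4061592007200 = 0.00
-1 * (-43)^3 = 79507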